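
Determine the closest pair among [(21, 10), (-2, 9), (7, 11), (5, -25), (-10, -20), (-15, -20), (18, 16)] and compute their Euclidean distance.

Computing all pairwise distances among 7 points:

d((21, 10), (-2, 9)) = 23.0217
d((21, 10), (7, 11)) = 14.0357
d((21, 10), (5, -25)) = 38.4838
d((21, 10), (-10, -20)) = 43.1393
d((21, 10), (-15, -20)) = 46.8615
d((21, 10), (18, 16)) = 6.7082
d((-2, 9), (7, 11)) = 9.2195
d((-2, 9), (5, -25)) = 34.7131
d((-2, 9), (-10, -20)) = 30.0832
d((-2, 9), (-15, -20)) = 31.7805
d((-2, 9), (18, 16)) = 21.1896
d((7, 11), (5, -25)) = 36.0555
d((7, 11), (-10, -20)) = 35.3553
d((7, 11), (-15, -20)) = 38.0132
d((7, 11), (18, 16)) = 12.083
d((5, -25), (-10, -20)) = 15.8114
d((5, -25), (-15, -20)) = 20.6155
d((5, -25), (18, 16)) = 43.0116
d((-10, -20), (-15, -20)) = 5.0 <-- minimum
d((-10, -20), (18, 16)) = 45.607
d((-15, -20), (18, 16)) = 48.8365

Closest pair: (-10, -20) and (-15, -20) with distance 5.0

The closest pair is (-10, -20) and (-15, -20) with Euclidean distance 5.0. For 7 points, brute-force pairwise comparison is shown above. For large n, the divide-and-conquer algorithm (sort by x, recurse on halves, check the dividing strip) achieves O(n log n).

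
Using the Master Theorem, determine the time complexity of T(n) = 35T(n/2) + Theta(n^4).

Master Theorem for T(n) = 35T(n/2) + O(n^4):

a = 35, b = 2, c = 4
log_b(a) = log_2(35) = 5.1293

Case 1: c = 4 < log_2(35) = 5.1293
T(n) = O(n^(log_2 35))

For T(n) = 35T(n/2) + O(n^4): log_2(35) = 5.1293. This is Case 1 of the Master Theorem (c < log_b(a), work dominated by leaves), giving O(n^(log_2 35)).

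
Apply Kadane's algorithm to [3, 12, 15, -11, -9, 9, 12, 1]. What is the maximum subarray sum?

Using Kadane's algorithm on [3, 12, 15, -11, -9, 9, 12, 1]:

Scanning through the array:
Position 1 (value 12): max_ending_here = 15, max_so_far = 15
Position 2 (value 15): max_ending_here = 30, max_so_far = 30
Position 3 (value -11): max_ending_here = 19, max_so_far = 30
Position 4 (value -9): max_ending_here = 10, max_so_far = 30
Position 5 (value 9): max_ending_here = 19, max_so_far = 30
Position 6 (value 12): max_ending_here = 31, max_so_far = 31
Position 7 (value 1): max_ending_here = 32, max_so_far = 32

Maximum subarray: [3, 12, 15, -11, -9, 9, 12, 1]
Maximum sum: 32

The maximum subarray is [3, 12, 15, -11, -9, 9, 12, 1] with sum 32. This subarray runs from index 0 to index 7.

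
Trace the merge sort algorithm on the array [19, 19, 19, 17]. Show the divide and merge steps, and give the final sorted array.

Merge sort trace:

Split: [19, 19, 19, 17] -> [19, 19] and [19, 17]
  Split: [19, 19] -> [19] and [19]
  Merge: [19] + [19] -> [19, 19]
  Split: [19, 17] -> [19] and [17]
  Merge: [19] + [17] -> [17, 19]
Merge: [19, 19] + [17, 19] -> [17, 19, 19, 19]

Final sorted array: [17, 19, 19, 19]

The merge sort proceeds by recursively splitting the array and merging sorted halves.
After all merges, the sorted array is [17, 19, 19, 19].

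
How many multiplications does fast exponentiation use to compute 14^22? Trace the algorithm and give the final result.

Computing 14^22 by squaring (build up from 14^1; each line after the first costs one multiplication):

14^1 = 14
14^2 = (14^1)^2 = 14^2 = 196
14^4 = (14^2)^2 = 196^2 = 38416
14^5 = 14 * 14^4 = 14 * 38416 = 537824
14^10 = (14^5)^2 = 537824^2 = 289254654976
14^11 = 14 * 14^10 = 14 * 289254654976 = 4049565169664
14^22 = (14^11)^2 = 4049565169664^2 = 16398978063355821105872896

Result: 16398978063355821105872896
Multiplications needed: 6 (6 lines after 14^1)

14^22 = 16398978063355821105872896. Using exponentiation by squaring, this requires 6 multiplications. The key idea: if the exponent is even, square the half-power; if odd, multiply by the base once.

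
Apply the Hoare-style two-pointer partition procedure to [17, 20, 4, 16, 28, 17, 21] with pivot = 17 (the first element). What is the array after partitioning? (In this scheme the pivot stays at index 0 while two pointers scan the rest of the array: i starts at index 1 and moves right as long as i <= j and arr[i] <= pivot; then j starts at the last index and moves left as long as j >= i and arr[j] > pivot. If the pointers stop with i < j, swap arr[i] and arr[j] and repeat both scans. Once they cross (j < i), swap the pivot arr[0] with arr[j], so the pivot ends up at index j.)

Hoare-style two-pointer partition with pivot = 17:

Initial array: [17, 20, 4, 16, 28, 17, 21]

Pointers start at i = 1, j = 6.
i stops at index 1 (arr[1]=20 > 17), j stops at index 5 (arr[5]=17 <= 17): swap arr[1] and arr[5], array becomes [17, 17, 4, 16, 28, 20, 21]
i ends at 4, j ends at 3: the pointers have crossed (j < i), so scanning stops.

Swap pivot arr[0] with arr[3] to place pivot at position 3: [16, 17, 4, 17, 28, 20, 21]
Pivot position: 3

After partitioning with pivot 17, the array becomes [16, 17, 4, 17, 28, 20, 21]. The pivot is placed at index 3. All elements to the left of the pivot are <= 17, and all elements to the right are > 17.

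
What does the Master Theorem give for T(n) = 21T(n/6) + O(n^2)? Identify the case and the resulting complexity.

Master Theorem for T(n) = 21T(n/6) + O(n^2):

a = 21, b = 6, c = 2
log_b(a) = log_6(21) = 1.6992

Case 3: c = 2 > log_6(21) = 1.6992
T(n) = O(n^2) = O(n^2)

For T(n) = 21T(n/6) + O(n^2): log_6(21) = 1.6992. This is Case 3 of the Master Theorem (c > log_b(a), work dominated by root), giving O(n^2).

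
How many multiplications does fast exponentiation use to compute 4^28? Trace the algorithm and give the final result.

Computing 4^28 by squaring (build up from 4^1; each line after the first costs one multiplication):

4^1 = 4
4^2 = (4^1)^2 = 4^2 = 16
4^3 = 4 * 4^2 = 4 * 16 = 64
4^6 = (4^3)^2 = 64^2 = 4096
4^7 = 4 * 4^6 = 4 * 4096 = 16384
4^14 = (4^7)^2 = 16384^2 = 268435456
4^28 = (4^14)^2 = 268435456^2 = 72057594037927936

Result: 72057594037927936
Multiplications needed: 6 (6 lines after 4^1)

4^28 = 72057594037927936. Using exponentiation by squaring, this requires 6 multiplications. The key idea: if the exponent is even, square the half-power; if odd, multiply by the base once.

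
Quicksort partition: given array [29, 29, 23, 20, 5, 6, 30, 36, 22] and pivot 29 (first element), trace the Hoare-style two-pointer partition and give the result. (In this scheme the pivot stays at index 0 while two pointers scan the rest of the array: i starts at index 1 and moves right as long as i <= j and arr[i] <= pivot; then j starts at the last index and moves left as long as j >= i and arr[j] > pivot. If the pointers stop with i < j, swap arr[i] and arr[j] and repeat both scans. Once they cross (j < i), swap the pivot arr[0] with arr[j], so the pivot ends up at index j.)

Hoare-style two-pointer partition with pivot = 29:

Initial array: [29, 29, 23, 20, 5, 6, 30, 36, 22]

Pointers start at i = 1, j = 8.
i stops at index 6 (arr[6]=30 > 29), j stops at index 8 (arr[8]=22 <= 29): swap arr[6] and arr[8], array becomes [29, 29, 23, 20, 5, 6, 22, 36, 30]
i ends at 7, j ends at 6: the pointers have crossed (j < i), so scanning stops.

Swap pivot arr[0] with arr[6] to place pivot at position 6: [22, 29, 23, 20, 5, 6, 29, 36, 30]
Pivot position: 6

After partitioning with pivot 29, the array becomes [22, 29, 23, 20, 5, 6, 29, 36, 30]. The pivot is placed at index 6. All elements to the left of the pivot are <= 29, and all elements to the right are > 29.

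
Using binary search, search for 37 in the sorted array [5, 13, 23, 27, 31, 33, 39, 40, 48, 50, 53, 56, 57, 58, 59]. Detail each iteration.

Binary search for 37 in [5, 13, 23, 27, 31, 33, 39, 40, 48, 50, 53, 56, 57, 58, 59]:

lo=0, hi=14, mid=7, arr[mid]=40 -> 40 > 37, search left half
lo=0, hi=6, mid=3, arr[mid]=27 -> 27 < 37, search right half
lo=4, hi=6, mid=5, arr[mid]=33 -> 33 < 37, search right half
lo=6, hi=6, mid=6, arr[mid]=39 -> 39 > 37, search left half
lo=6 > hi=5, target 37 not found

Binary search determines that 37 is not in the array after 4 comparisons. The search space was exhausted without finding the target.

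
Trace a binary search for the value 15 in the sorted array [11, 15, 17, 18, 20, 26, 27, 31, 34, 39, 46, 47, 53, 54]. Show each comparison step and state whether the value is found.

Binary search for 15 in [11, 15, 17, 18, 20, 26, 27, 31, 34, 39, 46, 47, 53, 54]:

lo=0, hi=13, mid=6, arr[mid]=27 -> 27 > 15, search left half
lo=0, hi=5, mid=2, arr[mid]=17 -> 17 > 15, search left half
lo=0, hi=1, mid=0, arr[mid]=11 -> 11 < 15, search right half
lo=1, hi=1, mid=1, arr[mid]=15 -> Found target at index 1!

Binary search finds 15 at index 1 after 4 comparisons. The search repeatedly halves the search space by comparing with the middle element.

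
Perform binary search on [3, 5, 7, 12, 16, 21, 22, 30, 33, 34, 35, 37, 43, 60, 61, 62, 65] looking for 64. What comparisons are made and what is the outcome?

Binary search for 64 in [3, 5, 7, 12, 16, 21, 22, 30, 33, 34, 35, 37, 43, 60, 61, 62, 65]:

lo=0, hi=16, mid=8, arr[mid]=33 -> 33 < 64, search right half
lo=9, hi=16, mid=12, arr[mid]=43 -> 43 < 64, search right half
lo=13, hi=16, mid=14, arr[mid]=61 -> 61 < 64, search right half
lo=15, hi=16, mid=15, arr[mid]=62 -> 62 < 64, search right half
lo=16, hi=16, mid=16, arr[mid]=65 -> 65 > 64, search left half
lo=16 > hi=15, target 64 not found

Binary search determines that 64 is not in the array after 5 comparisons. The search space was exhausted without finding the target.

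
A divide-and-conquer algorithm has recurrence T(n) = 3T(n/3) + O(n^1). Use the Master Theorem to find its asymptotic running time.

Master Theorem for T(n) = 3T(n/3) + O(n^1):

a = 3, b = 3, c = 1
log_b(a) = log_3(3) = 1.0000

Case 2: c = 1 = log_3(3) = 1.0000
T(n) = O(n^1 log n) = O(n log n)

For T(n) = 3T(n/3) + O(n^1): log_3(3) = 1.0000. This is Case 2 of the Master Theorem (c = log_b(a), equal work at all levels), giving O(n log n).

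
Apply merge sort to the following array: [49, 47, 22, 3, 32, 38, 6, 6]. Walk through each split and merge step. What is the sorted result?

Merge sort trace:

Split: [49, 47, 22, 3, 32, 38, 6, 6] -> [49, 47, 22, 3] and [32, 38, 6, 6]
  Split: [49, 47, 22, 3] -> [49, 47] and [22, 3]
    Split: [49, 47] -> [49] and [47]
    Merge: [49] + [47] -> [47, 49]
    Split: [22, 3] -> [22] and [3]
    Merge: [22] + [3] -> [3, 22]
  Merge: [47, 49] + [3, 22] -> [3, 22, 47, 49]
  Split: [32, 38, 6, 6] -> [32, 38] and [6, 6]
    Split: [32, 38] -> [32] and [38]
    Merge: [32] + [38] -> [32, 38]
    Split: [6, 6] -> [6] and [6]
    Merge: [6] + [6] -> [6, 6]
  Merge: [32, 38] + [6, 6] -> [6, 6, 32, 38]
Merge: [3, 22, 47, 49] + [6, 6, 32, 38] -> [3, 6, 6, 22, 32, 38, 47, 49]

Final sorted array: [3, 6, 6, 22, 32, 38, 47, 49]

The merge sort proceeds by recursively splitting the array and merging sorted halves.
After all merges, the sorted array is [3, 6, 6, 22, 32, 38, 47, 49].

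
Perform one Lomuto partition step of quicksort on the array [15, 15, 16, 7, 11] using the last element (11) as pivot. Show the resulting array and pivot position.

Lomuto partition with pivot = 11:

Initial array: [15, 15, 16, 7, 11]

arr[0]=15 > 11: no swap
arr[1]=15 > 11: no swap
arr[2]=16 > 11: no swap
arr[3]=7 <= 11: swap with position 0, array becomes [7, 15, 16, 15, 11]

Place pivot at position 1: [7, 11, 16, 15, 15]
Pivot position: 1

After partitioning with pivot 11, the array becomes [7, 11, 16, 15, 15]. The pivot is placed at index 1. All elements to the left of the pivot are <= 11, and all elements to the right are > 11.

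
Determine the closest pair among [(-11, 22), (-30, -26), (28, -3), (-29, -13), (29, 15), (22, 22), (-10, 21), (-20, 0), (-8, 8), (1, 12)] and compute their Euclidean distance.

Computing all pairwise distances among 10 points:

d((-11, 22), (-30, -26)) = 51.6236
d((-11, 22), (28, -3)) = 46.3249
d((-11, 22), (-29, -13)) = 39.3573
d((-11, 22), (29, 15)) = 40.6079
d((-11, 22), (22, 22)) = 33.0
d((-11, 22), (-10, 21)) = 1.4142 <-- minimum
d((-11, 22), (-20, 0)) = 23.7697
d((-11, 22), (-8, 8)) = 14.3178
d((-11, 22), (1, 12)) = 15.6205
d((-30, -26), (28, -3)) = 62.3939
d((-30, -26), (-29, -13)) = 13.0384
d((-30, -26), (29, 15)) = 71.8471
d((-30, -26), (22, 22)) = 70.7672
d((-30, -26), (-10, 21)) = 51.0784
d((-30, -26), (-20, 0)) = 27.8568
d((-30, -26), (-8, 8)) = 40.4969
d((-30, -26), (1, 12)) = 49.0408
d((28, -3), (-29, -13)) = 57.8705
d((28, -3), (29, 15)) = 18.0278
d((28, -3), (22, 22)) = 25.7099
d((28, -3), (-10, 21)) = 44.9444
d((28, -3), (-20, 0)) = 48.0937
d((28, -3), (-8, 8)) = 37.6431
d((28, -3), (1, 12)) = 30.8869
d((-29, -13), (29, 15)) = 64.405
d((-29, -13), (22, 22)) = 61.8547
d((-29, -13), (-10, 21)) = 38.9487
d((-29, -13), (-20, 0)) = 15.8114
d((-29, -13), (-8, 8)) = 29.6985
d((-29, -13), (1, 12)) = 39.0512
d((29, 15), (22, 22)) = 9.8995
d((29, 15), (-10, 21)) = 39.4588
d((29, 15), (-20, 0)) = 51.2445
d((29, 15), (-8, 8)) = 37.6563
d((29, 15), (1, 12)) = 28.1603
d((22, 22), (-10, 21)) = 32.0156
d((22, 22), (-20, 0)) = 47.4131
d((22, 22), (-8, 8)) = 33.1059
d((22, 22), (1, 12)) = 23.2594
d((-10, 21), (-20, 0)) = 23.2594
d((-10, 21), (-8, 8)) = 13.1529
d((-10, 21), (1, 12)) = 14.2127
d((-20, 0), (-8, 8)) = 14.4222
d((-20, 0), (1, 12)) = 24.1868
d((-8, 8), (1, 12)) = 9.8489

Closest pair: (-11, 22) and (-10, 21) with distance 1.4142

The closest pair is (-11, 22) and (-10, 21) with Euclidean distance 1.4142. For 10 points, brute-force pairwise comparison is shown above. For large n, the divide-and-conquer algorithm (sort by x, recurse on halves, check the dividing strip) achieves O(n log n).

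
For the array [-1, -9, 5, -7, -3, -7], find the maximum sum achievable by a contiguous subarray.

Using Kadane's algorithm on [-1, -9, 5, -7, -3, -7]:

Scanning through the array:
Position 1 (value -9): max_ending_here = -9, max_so_far = -1
Position 2 (value 5): max_ending_here = 5, max_so_far = 5
Position 3 (value -7): max_ending_here = -2, max_so_far = 5
Position 4 (value -3): max_ending_here = -3, max_so_far = 5
Position 5 (value -7): max_ending_here = -7, max_so_far = 5

Maximum subarray: [5]
Maximum sum: 5

The maximum subarray is [5] with sum 5. This subarray runs from index 2 to index 2.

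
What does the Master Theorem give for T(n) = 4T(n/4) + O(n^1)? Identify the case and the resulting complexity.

Master Theorem for T(n) = 4T(n/4) + O(n^1):

a = 4, b = 4, c = 1
log_b(a) = log_4(4) = 1.0000

Case 2: c = 1 = log_4(4) = 1.0000
T(n) = O(n^1 log n) = O(n log n)

For T(n) = 4T(n/4) + O(n^1): log_4(4) = 1.0000. This is Case 2 of the Master Theorem (c = log_b(a), equal work at all levels), giving O(n log n).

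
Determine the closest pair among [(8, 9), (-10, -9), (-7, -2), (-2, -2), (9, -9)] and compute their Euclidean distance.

Computing all pairwise distances among 5 points:

d((8, 9), (-10, -9)) = 25.4558
d((8, 9), (-7, -2)) = 18.6011
d((8, 9), (-2, -2)) = 14.8661
d((8, 9), (9, -9)) = 18.0278
d((-10, -9), (-7, -2)) = 7.6158
d((-10, -9), (-2, -2)) = 10.6301
d((-10, -9), (9, -9)) = 19.0
d((-7, -2), (-2, -2)) = 5.0 <-- minimum
d((-7, -2), (9, -9)) = 17.4642
d((-2, -2), (9, -9)) = 13.0384

Closest pair: (-7, -2) and (-2, -2) with distance 5.0

The closest pair is (-7, -2) and (-2, -2) with Euclidean distance 5.0. For 5 points, brute-force pairwise comparison is shown above. For large n, the divide-and-conquer algorithm (sort by x, recurse on halves, check the dividing strip) achieves O(n log n).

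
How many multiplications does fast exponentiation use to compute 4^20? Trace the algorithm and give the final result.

Computing 4^20 by squaring (build up from 4^1; each line after the first costs one multiplication):

4^1 = 4
4^2 = (4^1)^2 = 4^2 = 16
4^4 = (4^2)^2 = 16^2 = 256
4^5 = 4 * 4^4 = 4 * 256 = 1024
4^10 = (4^5)^2 = 1024^2 = 1048576
4^20 = (4^10)^2 = 1048576^2 = 1099511627776

Result: 1099511627776
Multiplications needed: 5 (5 lines after 4^1)

4^20 = 1099511627776. Using exponentiation by squaring, this requires 5 multiplications. The key idea: if the exponent is even, square the half-power; if odd, multiply by the base once.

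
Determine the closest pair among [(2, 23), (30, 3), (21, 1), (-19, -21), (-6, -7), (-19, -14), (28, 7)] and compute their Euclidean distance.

Computing all pairwise distances among 7 points:

d((2, 23), (30, 3)) = 34.4093
d((2, 23), (21, 1)) = 29.0689
d((2, 23), (-19, -21)) = 48.7545
d((2, 23), (-6, -7)) = 31.0483
d((2, 23), (-19, -14)) = 42.5441
d((2, 23), (28, 7)) = 30.5287
d((30, 3), (21, 1)) = 9.2195
d((30, 3), (-19, -21)) = 54.5619
d((30, 3), (-6, -7)) = 37.3631
d((30, 3), (-19, -14)) = 51.8652
d((30, 3), (28, 7)) = 4.4721 <-- minimum
d((21, 1), (-19, -21)) = 45.6508
d((21, 1), (-6, -7)) = 28.1603
d((21, 1), (-19, -14)) = 42.72
d((21, 1), (28, 7)) = 9.2195
d((-19, -21), (-6, -7)) = 19.105
d((-19, -21), (-19, -14)) = 7.0
d((-19, -21), (28, 7)) = 54.7083
d((-6, -7), (-19, -14)) = 14.7648
d((-6, -7), (28, 7)) = 36.7696
d((-19, -14), (28, 7)) = 51.4782

Closest pair: (30, 3) and (28, 7) with distance 4.4721

The closest pair is (30, 3) and (28, 7) with Euclidean distance 4.4721. For 7 points, brute-force pairwise comparison is shown above. For large n, the divide-and-conquer algorithm (sort by x, recurse on halves, check the dividing strip) achieves O(n log n).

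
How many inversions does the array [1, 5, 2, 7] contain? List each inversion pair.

Finding inversions in [1, 5, 2, 7]:

(1, 2): arr[1]=5 > arr[2]=2

Total inversions: 1

The array has 1 inversion(s): (1,2). Each pair (i,j) satisfies i < j and arr[i] > arr[j].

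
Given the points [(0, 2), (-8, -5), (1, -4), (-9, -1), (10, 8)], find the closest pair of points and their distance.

Computing all pairwise distances among 5 points:

d((0, 2), (-8, -5)) = 10.6301
d((0, 2), (1, -4)) = 6.0828
d((0, 2), (-9, -1)) = 9.4868
d((0, 2), (10, 8)) = 11.6619
d((-8, -5), (1, -4)) = 9.0554
d((-8, -5), (-9, -1)) = 4.1231 <-- minimum
d((-8, -5), (10, 8)) = 22.2036
d((1, -4), (-9, -1)) = 10.4403
d((1, -4), (10, 8)) = 15.0
d((-9, -1), (10, 8)) = 21.0238

Closest pair: (-8, -5) and (-9, -1) with distance 4.1231

The closest pair is (-8, -5) and (-9, -1) with Euclidean distance 4.1231. For 5 points, brute-force pairwise comparison is shown above. For large n, the divide-and-conquer algorithm (sort by x, recurse on halves, check the dividing strip) achieves O(n log n).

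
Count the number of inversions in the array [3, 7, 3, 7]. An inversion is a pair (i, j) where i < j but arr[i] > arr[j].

Finding inversions in [3, 7, 3, 7]:

(1, 2): arr[1]=7 > arr[2]=3

Total inversions: 1

The array has 1 inversion(s): (1,2). Each pair (i,j) satisfies i < j and arr[i] > arr[j].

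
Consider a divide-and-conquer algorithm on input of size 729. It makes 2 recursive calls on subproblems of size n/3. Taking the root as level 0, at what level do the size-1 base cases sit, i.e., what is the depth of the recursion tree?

For divide and conquer with division factor 3:

Problem sizes at each level:
Level 0: 729
Level 1: 243
Level 2: 81
Level 3: 27
Level 4: 9
Level 5: 3
Level 6: 1

The root is level 0 and the size-1 base case is level 6 (the tree spans levels 0 through 6, i.e. 7 levels counting the root), so the depth is the number of divisions: log_3(729) = 6

The recursion tree depth is log_3(729) = 6. At each level, the problem size is divided by 3, so it takes 6 divisions to reduce to a base case of size 1. The algorithm makes 2 recursive calls at each level.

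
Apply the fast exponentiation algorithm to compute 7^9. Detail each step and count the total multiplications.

Computing 7^9 by squaring (build up from 7^1; each line after the first costs one multiplication):

7^1 = 7
7^2 = (7^1)^2 = 7^2 = 49
7^4 = (7^2)^2 = 49^2 = 2401
7^8 = (7^4)^2 = 2401^2 = 5764801
7^9 = 7 * 7^8 = 7 * 5764801 = 40353607

Result: 40353607
Multiplications needed: 4 (4 lines after 7^1)

7^9 = 40353607. Using exponentiation by squaring, this requires 4 multiplications. The key idea: if the exponent is even, square the half-power; if odd, multiply by the base once.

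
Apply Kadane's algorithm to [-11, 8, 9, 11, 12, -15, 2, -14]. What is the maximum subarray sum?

Using Kadane's algorithm on [-11, 8, 9, 11, 12, -15, 2, -14]:

Scanning through the array:
Position 1 (value 8): max_ending_here = 8, max_so_far = 8
Position 2 (value 9): max_ending_here = 17, max_so_far = 17
Position 3 (value 11): max_ending_here = 28, max_so_far = 28
Position 4 (value 12): max_ending_here = 40, max_so_far = 40
Position 5 (value -15): max_ending_here = 25, max_so_far = 40
Position 6 (value 2): max_ending_here = 27, max_so_far = 40
Position 7 (value -14): max_ending_here = 13, max_so_far = 40

Maximum subarray: [8, 9, 11, 12]
Maximum sum: 40

The maximum subarray is [8, 9, 11, 12] with sum 40. This subarray runs from index 1 to index 4.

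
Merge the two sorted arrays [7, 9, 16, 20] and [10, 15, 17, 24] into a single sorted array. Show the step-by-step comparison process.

Merging process:

Compare 7 vs 10: take 7 from left. Merged: [7]
Compare 9 vs 10: take 9 from left. Merged: [7, 9]
Compare 16 vs 10: take 10 from right. Merged: [7, 9, 10]
Compare 16 vs 15: take 15 from right. Merged: [7, 9, 10, 15]
Compare 16 vs 17: take 16 from left. Merged: [7, 9, 10, 15, 16]
Compare 20 vs 17: take 17 from right. Merged: [7, 9, 10, 15, 16, 17]
Compare 20 vs 24: take 20 from left. Merged: [7, 9, 10, 15, 16, 17, 20]
Append remaining from right: [24]. Merged: [7, 9, 10, 15, 16, 17, 20, 24]

Final merged array: [7, 9, 10, 15, 16, 17, 20, 24]
Total comparisons: 7

The merged array is [7, 9, 10, 15, 16, 17, 20, 24], requiring 7 comparisons. The merge step runs in O(n) time where n is the total number of elements.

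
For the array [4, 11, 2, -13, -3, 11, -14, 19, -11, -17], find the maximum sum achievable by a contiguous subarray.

Using Kadane's algorithm on [4, 11, 2, -13, -3, 11, -14, 19, -11, -17]:

Scanning through the array:
Position 1 (value 11): max_ending_here = 15, max_so_far = 15
Position 2 (value 2): max_ending_here = 17, max_so_far = 17
Position 3 (value -13): max_ending_here = 4, max_so_far = 17
Position 4 (value -3): max_ending_here = 1, max_so_far = 17
Position 5 (value 11): max_ending_here = 12, max_so_far = 17
Position 6 (value -14): max_ending_here = -2, max_so_far = 17
Position 7 (value 19): max_ending_here = 19, max_so_far = 19
Position 8 (value -11): max_ending_here = 8, max_so_far = 19
Position 9 (value -17): max_ending_here = -9, max_so_far = 19

Maximum subarray: [19]
Maximum sum: 19

The maximum subarray is [19] with sum 19. This subarray runs from index 7 to index 7.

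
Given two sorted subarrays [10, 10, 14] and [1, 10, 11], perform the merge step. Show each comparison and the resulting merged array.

Merging process:

Compare 10 vs 1: take 1 from right. Merged: [1]
Compare 10 vs 10: take 10 from left. Merged: [1, 10]
Compare 10 vs 10: take 10 from left. Merged: [1, 10, 10]
Compare 14 vs 10: take 10 from right. Merged: [1, 10, 10, 10]
Compare 14 vs 11: take 11 from right. Merged: [1, 10, 10, 10, 11]
Append remaining from left: [14]. Merged: [1, 10, 10, 10, 11, 14]

Final merged array: [1, 10, 10, 10, 11, 14]
Total comparisons: 5

The merged array is [1, 10, 10, 10, 11, 14], requiring 5 comparisons. The merge step runs in O(n) time where n is the total number of elements.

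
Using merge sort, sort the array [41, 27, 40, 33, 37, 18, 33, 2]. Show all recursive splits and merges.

Merge sort trace:

Split: [41, 27, 40, 33, 37, 18, 33, 2] -> [41, 27, 40, 33] and [37, 18, 33, 2]
  Split: [41, 27, 40, 33] -> [41, 27] and [40, 33]
    Split: [41, 27] -> [41] and [27]
    Merge: [41] + [27] -> [27, 41]
    Split: [40, 33] -> [40] and [33]
    Merge: [40] + [33] -> [33, 40]
  Merge: [27, 41] + [33, 40] -> [27, 33, 40, 41]
  Split: [37, 18, 33, 2] -> [37, 18] and [33, 2]
    Split: [37, 18] -> [37] and [18]
    Merge: [37] + [18] -> [18, 37]
    Split: [33, 2] -> [33] and [2]
    Merge: [33] + [2] -> [2, 33]
  Merge: [18, 37] + [2, 33] -> [2, 18, 33, 37]
Merge: [27, 33, 40, 41] + [2, 18, 33, 37] -> [2, 18, 27, 33, 33, 37, 40, 41]

Final sorted array: [2, 18, 27, 33, 33, 37, 40, 41]

The merge sort proceeds by recursively splitting the array and merging sorted halves.
After all merges, the sorted array is [2, 18, 27, 33, 33, 37, 40, 41].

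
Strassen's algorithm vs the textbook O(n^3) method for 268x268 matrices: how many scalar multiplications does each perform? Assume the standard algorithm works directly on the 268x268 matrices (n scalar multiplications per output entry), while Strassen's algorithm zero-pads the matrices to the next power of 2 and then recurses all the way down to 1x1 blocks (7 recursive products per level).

Matrix multiplication for 268x268 matrices:

Strassen's algorithm requires power-of-2 dimensions. Pad 268x268 to 512x512 (next power of 2).

Standard algorithm: 268^3 = 19248832 multiplications
Strassen's algorithm: 7^(log2(512)) = 7^9 = 40353607 multiplications
Difference: 19248832 - 40353607 = -21104775 (Strassen uses MORE here due to padding overhead — for small or just-over-power-of-2 n, padding can outweigh the per-level savings)

Standard: 19248832 multiplications (268^3). Strassen: 40353607 multiplications (7^9, after padding to 512x512). Strassen reduces 8 recursive multiplications to 7 at each level.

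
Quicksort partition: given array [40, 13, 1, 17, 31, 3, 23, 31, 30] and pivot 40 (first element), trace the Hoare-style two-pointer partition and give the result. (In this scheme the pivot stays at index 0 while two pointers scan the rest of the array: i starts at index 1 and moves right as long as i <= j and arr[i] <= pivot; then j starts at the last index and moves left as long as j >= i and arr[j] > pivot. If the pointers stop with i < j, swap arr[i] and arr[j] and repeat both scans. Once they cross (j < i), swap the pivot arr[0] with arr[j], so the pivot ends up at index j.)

Hoare-style two-pointer partition with pivot = 40:

Initial array: [40, 13, 1, 17, 31, 3, 23, 31, 30]

Pointers start at i = 1, j = 8.
i ends at 9, j ends at 8: the pointers have crossed (j < i), so scanning stops.

Swap pivot arr[0] with arr[8] to place pivot at position 8: [30, 13, 1, 17, 31, 3, 23, 31, 40]
Pivot position: 8

After partitioning with pivot 40, the array becomes [30, 13, 1, 17, 31, 3, 23, 31, 40]. The pivot is placed at index 8. All elements to the left of the pivot are <= 40, and all elements to the right are > 40.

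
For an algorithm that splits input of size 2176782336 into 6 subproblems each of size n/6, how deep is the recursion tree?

For divide and conquer with division factor 6:

Problem sizes at each level:
Level 0: 2176782336
Level 1: 362797056
Level 2: 60466176
Level 3: 10077696
Level 4: 1679616
Level 5: 279936
Level 6: 46656
Level 7: 7776
Level 8: 1296
Level 9: 216
Level 10: 36
Level 11: 6
Level 12: 1

The root is level 0 and the size-1 base case is level 12 (the tree spans levels 0 through 12, i.e. 13 levels counting the root), so the depth is the number of divisions: log_6(2176782336) = 12

The recursion tree depth is log_6(2176782336) = 12. At each level, the problem size is divided by 6, so it takes 12 divisions to reduce to a base case of size 1. The algorithm makes 6 recursive calls at each level.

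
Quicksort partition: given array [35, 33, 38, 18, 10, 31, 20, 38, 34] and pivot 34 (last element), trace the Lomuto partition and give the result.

Lomuto partition with pivot = 34:

Initial array: [35, 33, 38, 18, 10, 31, 20, 38, 34]

arr[0]=35 > 34: no swap
arr[1]=33 <= 34: swap with position 0, array becomes [33, 35, 38, 18, 10, 31, 20, 38, 34]
arr[2]=38 > 34: no swap
arr[3]=18 <= 34: swap with position 1, array becomes [33, 18, 38, 35, 10, 31, 20, 38, 34]
arr[4]=10 <= 34: swap with position 2, array becomes [33, 18, 10, 35, 38, 31, 20, 38, 34]
arr[5]=31 <= 34: swap with position 3, array becomes [33, 18, 10, 31, 38, 35, 20, 38, 34]
arr[6]=20 <= 34: swap with position 4, array becomes [33, 18, 10, 31, 20, 35, 38, 38, 34]
arr[7]=38 > 34: no swap

Place pivot at position 5: [33, 18, 10, 31, 20, 34, 38, 38, 35]
Pivot position: 5

After partitioning with pivot 34, the array becomes [33, 18, 10, 31, 20, 34, 38, 38, 35]. The pivot is placed at index 5. All elements to the left of the pivot are <= 34, and all elements to the right are > 34.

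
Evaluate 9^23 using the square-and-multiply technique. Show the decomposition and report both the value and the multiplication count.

Computing 9^23 by squaring (build up from 9^1; each line after the first costs one multiplication):

9^1 = 9
9^2 = (9^1)^2 = 9^2 = 81
9^4 = (9^2)^2 = 81^2 = 6561
9^5 = 9 * 9^4 = 9 * 6561 = 59049
9^10 = (9^5)^2 = 59049^2 = 3486784401
9^11 = 9 * 9^10 = 9 * 3486784401 = 31381059609
9^22 = (9^11)^2 = 31381059609^2 = 984770902183611232881
9^23 = 9 * 9^22 = 9 * 984770902183611232881 = 8862938119652501095929

Result: 8862938119652501095929
Multiplications needed: 7 (7 lines after 9^1)

9^23 = 8862938119652501095929. Using exponentiation by squaring, this requires 7 multiplications. The key idea: if the exponent is even, square the half-power; if odd, multiply by the base once.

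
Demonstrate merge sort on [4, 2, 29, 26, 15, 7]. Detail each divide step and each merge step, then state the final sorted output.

Merge sort trace:

Split: [4, 2, 29, 26, 15, 7] -> [4, 2, 29] and [26, 15, 7]
  Split: [4, 2, 29] -> [4] and [2, 29]
    Split: [2, 29] -> [2] and [29]
    Merge: [2] + [29] -> [2, 29]
  Merge: [4] + [2, 29] -> [2, 4, 29]
  Split: [26, 15, 7] -> [26] and [15, 7]
    Split: [15, 7] -> [15] and [7]
    Merge: [15] + [7] -> [7, 15]
  Merge: [26] + [7, 15] -> [7, 15, 26]
Merge: [2, 4, 29] + [7, 15, 26] -> [2, 4, 7, 15, 26, 29]

Final sorted array: [2, 4, 7, 15, 26, 29]

The merge sort proceeds by recursively splitting the array and merging sorted halves.
After all merges, the sorted array is [2, 4, 7, 15, 26, 29].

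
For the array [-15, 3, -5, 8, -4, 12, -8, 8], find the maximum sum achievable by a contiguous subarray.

Using Kadane's algorithm on [-15, 3, -5, 8, -4, 12, -8, 8]:

Scanning through the array:
Position 1 (value 3): max_ending_here = 3, max_so_far = 3
Position 2 (value -5): max_ending_here = -2, max_so_far = 3
Position 3 (value 8): max_ending_here = 8, max_so_far = 8
Position 4 (value -4): max_ending_here = 4, max_so_far = 8
Position 5 (value 12): max_ending_here = 16, max_so_far = 16
Position 6 (value -8): max_ending_here = 8, max_so_far = 16
Position 7 (value 8): max_ending_here = 16, max_so_far = 16

Maximum subarray: [8, -4, 12]
Maximum sum: 16

The maximum subarray is [8, -4, 12] with sum 16. This subarray runs from index 3 to index 5.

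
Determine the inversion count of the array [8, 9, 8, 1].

Finding inversions in [8, 9, 8, 1]:

(0, 3): arr[0]=8 > arr[3]=1
(1, 2): arr[1]=9 > arr[2]=8
(1, 3): arr[1]=9 > arr[3]=1
(2, 3): arr[2]=8 > arr[3]=1

Total inversions: 4

The array has 4 inversion(s): (0,3), (1,2), (1,3), (2,3). Each pair (i,j) satisfies i < j and arr[i] > arr[j].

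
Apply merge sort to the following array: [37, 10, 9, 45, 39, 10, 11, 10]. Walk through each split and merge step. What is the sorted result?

Merge sort trace:

Split: [37, 10, 9, 45, 39, 10, 11, 10] -> [37, 10, 9, 45] and [39, 10, 11, 10]
  Split: [37, 10, 9, 45] -> [37, 10] and [9, 45]
    Split: [37, 10] -> [37] and [10]
    Merge: [37] + [10] -> [10, 37]
    Split: [9, 45] -> [9] and [45]
    Merge: [9] + [45] -> [9, 45]
  Merge: [10, 37] + [9, 45] -> [9, 10, 37, 45]
  Split: [39, 10, 11, 10] -> [39, 10] and [11, 10]
    Split: [39, 10] -> [39] and [10]
    Merge: [39] + [10] -> [10, 39]
    Split: [11, 10] -> [11] and [10]
    Merge: [11] + [10] -> [10, 11]
  Merge: [10, 39] + [10, 11] -> [10, 10, 11, 39]
Merge: [9, 10, 37, 45] + [10, 10, 11, 39] -> [9, 10, 10, 10, 11, 37, 39, 45]

Final sorted array: [9, 10, 10, 10, 11, 37, 39, 45]

The merge sort proceeds by recursively splitting the array and merging sorted halves.
After all merges, the sorted array is [9, 10, 10, 10, 11, 37, 39, 45].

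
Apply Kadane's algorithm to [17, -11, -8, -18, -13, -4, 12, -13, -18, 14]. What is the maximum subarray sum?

Using Kadane's algorithm on [17, -11, -8, -18, -13, -4, 12, -13, -18, 14]:

Scanning through the array:
Position 1 (value -11): max_ending_here = 6, max_so_far = 17
Position 2 (value -8): max_ending_here = -2, max_so_far = 17
Position 3 (value -18): max_ending_here = -18, max_so_far = 17
Position 4 (value -13): max_ending_here = -13, max_so_far = 17
Position 5 (value -4): max_ending_here = -4, max_so_far = 17
Position 6 (value 12): max_ending_here = 12, max_so_far = 17
Position 7 (value -13): max_ending_here = -1, max_so_far = 17
Position 8 (value -18): max_ending_here = -18, max_so_far = 17
Position 9 (value 14): max_ending_here = 14, max_so_far = 17

Maximum subarray: [17]
Maximum sum: 17

The maximum subarray is [17] with sum 17. This subarray runs from index 0 to index 0.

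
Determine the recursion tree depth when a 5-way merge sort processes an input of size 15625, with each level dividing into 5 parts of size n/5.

For divide and conquer with division factor 5:

Problem sizes at each level:
Level 0: 15625
Level 1: 3125
Level 2: 625
Level 3: 125
Level 4: 25
Level 5: 5
Level 6: 1

The root is level 0 and the size-1 base case is level 6 (the tree spans levels 0 through 6, i.e. 7 levels counting the root), so the depth is the number of divisions: log_5(15625) = 6

The recursion tree depth is log_5(15625) = 6. At each level, the problem size is divided by 5, so it takes 6 divisions to reduce to a base case of size 1. The algorithm makes 5 recursive calls at each level.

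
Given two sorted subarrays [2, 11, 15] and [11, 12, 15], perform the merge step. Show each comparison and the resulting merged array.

Merging process:

Compare 2 vs 11: take 2 from left. Merged: [2]
Compare 11 vs 11: take 11 from left. Merged: [2, 11]
Compare 15 vs 11: take 11 from right. Merged: [2, 11, 11]
Compare 15 vs 12: take 12 from right. Merged: [2, 11, 11, 12]
Compare 15 vs 15: take 15 from left. Merged: [2, 11, 11, 12, 15]
Append remaining from right: [15]. Merged: [2, 11, 11, 12, 15, 15]

Final merged array: [2, 11, 11, 12, 15, 15]
Total comparisons: 5

The merged array is [2, 11, 11, 12, 15, 15], requiring 5 comparisons. The merge step runs in O(n) time where n is the total number of elements.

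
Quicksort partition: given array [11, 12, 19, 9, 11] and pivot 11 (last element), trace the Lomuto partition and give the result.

Lomuto partition with pivot = 11:

Initial array: [11, 12, 19, 9, 11]

arr[0]=11 <= 11: swap with position 0, array becomes [11, 12, 19, 9, 11]
arr[1]=12 > 11: no swap
arr[2]=19 > 11: no swap
arr[3]=9 <= 11: swap with position 1, array becomes [11, 9, 19, 12, 11]

Place pivot at position 2: [11, 9, 11, 12, 19]
Pivot position: 2

After partitioning with pivot 11, the array becomes [11, 9, 11, 12, 19]. The pivot is placed at index 2. All elements to the left of the pivot are <= 11, and all elements to the right are > 11.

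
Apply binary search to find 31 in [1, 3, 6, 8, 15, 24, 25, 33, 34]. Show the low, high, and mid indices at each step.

Binary search for 31 in [1, 3, 6, 8, 15, 24, 25, 33, 34]:

lo=0, hi=8, mid=4, arr[mid]=15 -> 15 < 31, search right half
lo=5, hi=8, mid=6, arr[mid]=25 -> 25 < 31, search right half
lo=7, hi=8, mid=7, arr[mid]=33 -> 33 > 31, search left half
lo=7 > hi=6, target 31 not found

Binary search determines that 31 is not in the array after 3 comparisons. The search space was exhausted without finding the target.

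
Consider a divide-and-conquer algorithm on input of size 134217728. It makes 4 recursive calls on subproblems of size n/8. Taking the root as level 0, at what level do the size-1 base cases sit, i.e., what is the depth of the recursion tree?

For divide and conquer with division factor 8:

Problem sizes at each level:
Level 0: 134217728
Level 1: 16777216
Level 2: 2097152
Level 3: 262144
Level 4: 32768
Level 5: 4096
Level 6: 512
Level 7: 64
Level 8: 8
Level 9: 1

The root is level 0 and the size-1 base case is level 9 (the tree spans levels 0 through 9, i.e. 10 levels counting the root), so the depth is the number of divisions: log_8(134217728) = 9

The recursion tree depth is log_8(134217728) = 9. At each level, the problem size is divided by 8, so it takes 9 divisions to reduce to a base case of size 1. The algorithm makes 4 recursive calls at each level.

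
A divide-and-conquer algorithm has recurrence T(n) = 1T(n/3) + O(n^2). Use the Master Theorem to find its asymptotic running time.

Master Theorem for T(n) = 1T(n/3) + O(n^2):

a = 1, b = 3, c = 2
log_b(a) = log_3(1) = 0.0000

Case 3: c = 2 > log_3(1) = 0.0000
T(n) = O(n^2) = O(n^2)

For T(n) = 1T(n/3) + O(n^2): log_3(1) = 0.0000. This is Case 3 of the Master Theorem (c > log_b(a), work dominated by root), giving O(n^2).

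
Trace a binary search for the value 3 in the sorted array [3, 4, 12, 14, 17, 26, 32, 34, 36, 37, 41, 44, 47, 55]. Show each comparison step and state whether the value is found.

Binary search for 3 in [3, 4, 12, 14, 17, 26, 32, 34, 36, 37, 41, 44, 47, 55]:

lo=0, hi=13, mid=6, arr[mid]=32 -> 32 > 3, search left half
lo=0, hi=5, mid=2, arr[mid]=12 -> 12 > 3, search left half
lo=0, hi=1, mid=0, arr[mid]=3 -> Found target at index 0!

Binary search finds 3 at index 0 after 3 comparisons. The search repeatedly halves the search space by comparing with the middle element.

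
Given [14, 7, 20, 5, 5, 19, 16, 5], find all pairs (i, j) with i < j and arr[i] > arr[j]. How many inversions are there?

Finding inversions in [14, 7, 20, 5, 5, 19, 16, 5]:

(0, 1): arr[0]=14 > arr[1]=7
(0, 3): arr[0]=14 > arr[3]=5
(0, 4): arr[0]=14 > arr[4]=5
(0, 7): arr[0]=14 > arr[7]=5
(1, 3): arr[1]=7 > arr[3]=5
(1, 4): arr[1]=7 > arr[4]=5
(1, 7): arr[1]=7 > arr[7]=5
(2, 3): arr[2]=20 > arr[3]=5
(2, 4): arr[2]=20 > arr[4]=5
(2, 5): arr[2]=20 > arr[5]=19
(2, 6): arr[2]=20 > arr[6]=16
(2, 7): arr[2]=20 > arr[7]=5
(5, 6): arr[5]=19 > arr[6]=16
(5, 7): arr[5]=19 > arr[7]=5
(6, 7): arr[6]=16 > arr[7]=5

Total inversions: 15

The array has 15 inversion(s): (0,1), (0,3), (0,4), (0,7), (1,3), (1,4), (1,7), (2,3), (2,4), (2,5), (2,6), (2,7), (5,6), (5,7), (6,7). Each pair (i,j) satisfies i < j and arr[i] > arr[j].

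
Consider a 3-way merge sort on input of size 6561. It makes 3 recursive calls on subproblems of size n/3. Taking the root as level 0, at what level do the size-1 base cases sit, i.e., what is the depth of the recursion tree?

For divide and conquer with division factor 3:

Problem sizes at each level:
Level 0: 6561
Level 1: 2187
Level 2: 729
Level 3: 243
Level 4: 81
Level 5: 27
Level 6: 9
Level 7: 3
Level 8: 1

The root is level 0 and the size-1 base case is level 8 (the tree spans levels 0 through 8, i.e. 9 levels counting the root), so the depth is the number of divisions: log_3(6561) = 8

The recursion tree depth is log_3(6561) = 8. At each level, the problem size is divided by 3, so it takes 8 divisions to reduce to a base case of size 1. The algorithm makes 3 recursive calls at each level.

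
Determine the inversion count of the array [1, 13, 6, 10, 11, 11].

Finding inversions in [1, 13, 6, 10, 11, 11]:

(1, 2): arr[1]=13 > arr[2]=6
(1, 3): arr[1]=13 > arr[3]=10
(1, 4): arr[1]=13 > arr[4]=11
(1, 5): arr[1]=13 > arr[5]=11

Total inversions: 4

The array has 4 inversion(s): (1,2), (1,3), (1,4), (1,5). Each pair (i,j) satisfies i < j and arr[i] > arr[j].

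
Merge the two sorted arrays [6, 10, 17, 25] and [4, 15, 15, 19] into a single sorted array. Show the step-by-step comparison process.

Merging process:

Compare 6 vs 4: take 4 from right. Merged: [4]
Compare 6 vs 15: take 6 from left. Merged: [4, 6]
Compare 10 vs 15: take 10 from left. Merged: [4, 6, 10]
Compare 17 vs 15: take 15 from right. Merged: [4, 6, 10, 15]
Compare 17 vs 15: take 15 from right. Merged: [4, 6, 10, 15, 15]
Compare 17 vs 19: take 17 from left. Merged: [4, 6, 10, 15, 15, 17]
Compare 25 vs 19: take 19 from right. Merged: [4, 6, 10, 15, 15, 17, 19]
Append remaining from left: [25]. Merged: [4, 6, 10, 15, 15, 17, 19, 25]

Final merged array: [4, 6, 10, 15, 15, 17, 19, 25]
Total comparisons: 7

The merged array is [4, 6, 10, 15, 15, 17, 19, 25], requiring 7 comparisons. The merge step runs in O(n) time where n is the total number of elements.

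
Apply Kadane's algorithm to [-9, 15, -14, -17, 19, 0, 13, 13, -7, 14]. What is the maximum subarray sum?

Using Kadane's algorithm on [-9, 15, -14, -17, 19, 0, 13, 13, -7, 14]:

Scanning through the array:
Position 1 (value 15): max_ending_here = 15, max_so_far = 15
Position 2 (value -14): max_ending_here = 1, max_so_far = 15
Position 3 (value -17): max_ending_here = -16, max_so_far = 15
Position 4 (value 19): max_ending_here = 19, max_so_far = 19
Position 5 (value 0): max_ending_here = 19, max_so_far = 19
Position 6 (value 13): max_ending_here = 32, max_so_far = 32
Position 7 (value 13): max_ending_here = 45, max_so_far = 45
Position 8 (value -7): max_ending_here = 38, max_so_far = 45
Position 9 (value 14): max_ending_here = 52, max_so_far = 52

Maximum subarray: [19, 0, 13, 13, -7, 14]
Maximum sum: 52

The maximum subarray is [19, 0, 13, 13, -7, 14] with sum 52. This subarray runs from index 4 to index 9.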